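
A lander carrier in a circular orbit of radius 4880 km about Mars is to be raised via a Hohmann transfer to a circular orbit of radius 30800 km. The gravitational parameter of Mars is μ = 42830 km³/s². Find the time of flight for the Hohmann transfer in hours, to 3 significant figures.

Transfer-ellipse semi-major axis a_t = (r₁ + r₂)/2 = (4880 + 30800)/2 = 17840 km.
By Kepler's third law the transfer-orbit period is T = 2π√(a_t³/μ), so t = T/2 = 36170 s.
Converting: 36170 s ÷ 3600 s/hour = 10.0 hours.

t = 10.0 hours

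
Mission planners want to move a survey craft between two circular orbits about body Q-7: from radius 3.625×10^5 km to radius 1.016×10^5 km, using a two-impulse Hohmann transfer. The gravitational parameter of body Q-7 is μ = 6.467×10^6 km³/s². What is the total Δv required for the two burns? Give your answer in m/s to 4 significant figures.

Δv = 3422 m/s

Semi-major axis of the transfer orbit: a_t = (3.625×10^5 + 1.016×10^5)/2 = 2.3205×10^5 km.
Circular speed at r₁: v₁ = √(μ/r₁) = √(6.467×10^6/3.625×10^5) = 4.224 km/s.
On the transfer ellipse at r₁, v² = μ(2/r − 1/a) gives v_a = √[μ(2/r₁ − 1/a_t)] = 2.795 km/s.
First burn Δv₁ = |v_a − v₁| = 1.429 km/s.
Circular speed at r₂: v₂ = √(μ/r₂) = 7.97819 km/s.
Transfer-orbit speed at r₂: v_p = √[μ(2/r₂ − 1/a_t)] = 9.97167 km/s.
Second burn Δv₂ = |v₂ − v_p| = 1.993 km/s.
Total Δv = Δv₁ + Δv₂ = 3.422 km/s.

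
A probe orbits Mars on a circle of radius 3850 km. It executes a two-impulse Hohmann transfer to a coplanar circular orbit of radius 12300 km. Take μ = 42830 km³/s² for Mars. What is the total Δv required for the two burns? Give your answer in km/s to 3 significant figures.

Δv = 1.36 km/s

The Hohmann ellipse has a_t = (r₁ + r₂)/2 = 8075 km.
At r₁ the circular-orbit speed is v₁ = √(μ/r₁) = 3.3354 km/s.
On the transfer ellipse at r₁, vis-viva gives v_p = √[μ(2/r₁ − 1/a_t)] = 4.1165 km/s.
First burn Δv₁ = |v_p − v₁| = 0.7811 km/s.
Circular speed at r₂: v₂ = √(μ/r₂) = 1.866042 km/s.
Transfer-orbit speed at r₂: v_a = √[μ(2/r₂ − 1/a_t)] = 1.288489 km/s.
Second burn Δv₂ = |v₂ − v_a| = 0.5776 km/s.
Total Δv = Δv₁ + Δv₂ = 1.359 km/s.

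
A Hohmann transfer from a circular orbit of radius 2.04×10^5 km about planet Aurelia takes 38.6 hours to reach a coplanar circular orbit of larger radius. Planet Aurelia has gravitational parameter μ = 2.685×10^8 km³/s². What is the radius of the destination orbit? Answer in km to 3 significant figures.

Transfer time t = 38.6 hours = 1.3896×10^5 s, and t = π√(a_t³/μ).
So a_t = (μ t²/π²)^(1/3) = (2.685×10^8 × (1.3896×10^5)² / π²)^(1/3) = 8.0688×10^5 km.
Since a_t = (r₁ + r₂)/2, r₂ = 2a_t − r₁ = 2×8.0688×10^5 − 2.040×10^5 = 1.40976×10^6 km.

r₂ = 1.41×10^6 km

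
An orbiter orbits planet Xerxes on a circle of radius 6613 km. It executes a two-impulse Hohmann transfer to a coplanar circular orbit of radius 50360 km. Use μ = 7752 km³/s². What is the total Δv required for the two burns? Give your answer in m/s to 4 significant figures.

Δv = 560.2 m/s

The Hohmann ellipse has a_t = (r₁ + r₂)/2 = 28486.5 km.
At r₁ the circular-orbit speed is v₁ = √(μ/r₁) = 1.0827 km/s.
On the transfer ellipse at r₁, vis-viva gives v_p = √[μ(2/r₁ − 1/a_t)] = 1.4396 km/s.
First burn Δv₁ = |v_p − v₁| = 0.3569 km/s.
Circular speed at r₂: v₂ = √(μ/r₂) = 0.3923 km/s.
Transfer-orbit speed at r₂: v_a = √[μ(2/r₂ − 1/a_t)] = 0.1890 km/s.
Second burn Δv₂ = |v₂ − v_a| = 0.2033 km/s.
Δv = Δv₁ + Δv₂ = 0.3569 + 0.2033 = 0.5602 km/s.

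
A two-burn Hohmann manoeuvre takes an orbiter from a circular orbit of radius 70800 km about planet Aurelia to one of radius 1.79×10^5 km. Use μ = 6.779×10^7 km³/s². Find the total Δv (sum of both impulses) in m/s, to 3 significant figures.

Δv = 10900 m/s

Transfer-ellipse semi-major axis a_t = (r₁ + r₂)/2 = (70800 + 1.790×10^5)/2 = 1.249×10^5 km.
Circular speed at r₁: v₁ = √(μ/r₁) = √(6.779×10^7/70800) = 30.94 km/s.
On the transfer ellipse at r₁, v² = μ(2/r − 1/a) gives v_p = √[μ(2/r₁ − 1/a_t)] = 37.04 km/s.
First burn Δv₁ = |v_p − v₁| = 6.100 km/s.
Circular speed at r₂: v₂ = √(μ/r₂) = 19.461 km/s.
Transfer-orbit speed at r₂: v_a = √[μ(2/r₂ − 1/a_t)] = 14.652 km/s.
Second burn Δv₂ = |v₂ − v_a| = 4.809 km/s.
Total Δv = Δv₁ + Δv₂ = 10.91 km/s.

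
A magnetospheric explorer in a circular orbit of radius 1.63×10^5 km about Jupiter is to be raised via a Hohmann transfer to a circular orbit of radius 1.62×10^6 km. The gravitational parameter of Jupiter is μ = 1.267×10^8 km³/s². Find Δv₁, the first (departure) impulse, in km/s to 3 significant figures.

Δv₁ = 9.70 km/s

The Hohmann ellipse has a_t = (r₁ + r₂)/2 = 8.915×10^5 km.
Circular speed at r = 1.630×10^5 km: v_c = √(μ/r) = 27.880 km/s.
Vis-viva on the transfer ellipse at r = 1.630×10^5 km gives v_t = √[μ(2/r − 1/a_t)] = 37.583 km/s.
Δv₁ = |v_t − v_c| = |37.583 − 27.880| = 9.703 km/s.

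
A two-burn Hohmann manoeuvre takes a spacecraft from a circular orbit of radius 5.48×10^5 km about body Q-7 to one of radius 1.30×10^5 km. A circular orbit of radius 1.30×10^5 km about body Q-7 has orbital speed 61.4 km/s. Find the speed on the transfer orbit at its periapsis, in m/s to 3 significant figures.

From the circular-orbit relation v² = μ/r at r = 1.30×10^5 km: μ = v²r = (61.4)² × 1.30×10^5 = 4.90095×10^8 km³/s².
Transfer-ellipse semi-major axis a_t = (r₁ + r₂)/2 = (5.480×10^5 + 1.300×10^5)/2 = 3.390×10^5 km.
At periapsis, r = 1.300×10^5 km.
Applying v² = μ(2/r − 1/a_t): v = 78.07 km/s.

v = 78100 m/s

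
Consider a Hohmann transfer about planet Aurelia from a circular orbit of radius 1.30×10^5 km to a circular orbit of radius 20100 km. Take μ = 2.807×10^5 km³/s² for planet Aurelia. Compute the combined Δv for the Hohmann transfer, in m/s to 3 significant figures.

The Hohmann ellipse has a_t = (r₁ + r₂)/2 = 75050 km.
At r₁ the circular-orbit speed is v₁ = √(μ/r₁) = 1.46943 km/s.
Transfer-orbit speed at r₁ (vis-viva): v_a = √[μ(2/r₁ − 1/a_t)] = 0.760453 km/s.
First burn Δv₁ = |v_a − v₁| = 0.7090 km/s.
Circular speed at r₂: v₂ = √(μ/r₂) = 3.737 km/s.
Transfer-orbit speed at r₂: v_p = √[μ(2/r₂ − 1/a_t)] = 4.918 km/s.
Second burn Δv₂ = |v₂ − v_p| = 1.181 km/s.
Total Δv = Δv₁ + Δv₂ = 1.890 km/s.

Δv = 1890 m/s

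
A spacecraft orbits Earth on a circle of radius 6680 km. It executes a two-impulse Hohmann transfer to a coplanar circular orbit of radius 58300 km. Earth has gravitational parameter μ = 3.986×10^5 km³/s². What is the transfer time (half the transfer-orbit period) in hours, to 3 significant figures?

t = 8.09 hours

The Hohmann ellipse has a_t = (r₁ + r₂)/2 = 32490 km.
By Kepler's third law the transfer-orbit period is T = 2π√(a_t³/μ), so t = T/2 = 29140 s.
Converting: 29140 s ÷ 3600 s/hour = 8.09 hours.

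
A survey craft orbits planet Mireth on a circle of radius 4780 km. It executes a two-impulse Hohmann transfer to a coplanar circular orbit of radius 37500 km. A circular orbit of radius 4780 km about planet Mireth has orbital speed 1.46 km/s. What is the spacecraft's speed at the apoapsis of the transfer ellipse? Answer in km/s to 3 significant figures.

From the circular-orbit relation v² = μ/r at r = 4780 km: μ = v²r = (1.46)² × 4780 = 10189.0 km³/s².
Semi-major axis of the transfer orbit: a_t = (4780 + 37500)/2 = 21140 km.
The apoapsis of the transfer ellipse is at r = 37500 km.
From the vis-viva equation, v = √[μ(2/r − 1/a_t)] = 0.2479 km/s.

v = 0.248 km/s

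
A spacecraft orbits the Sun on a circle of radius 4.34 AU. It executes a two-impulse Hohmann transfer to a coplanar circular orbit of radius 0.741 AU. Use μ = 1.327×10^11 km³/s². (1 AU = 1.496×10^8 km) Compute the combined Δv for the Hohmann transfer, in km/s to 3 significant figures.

Δv = 17.2 km/s

In km: r₁ = 4.34 × 1.496×10^8 = 6.49264×10^8 km; r₂ = 0.741 × 1.496×10^8 = 1.108536×10^8 km.
Transfer-ellipse semi-major axis a_t = (r₁ + r₂)/2 = (6.49264×10^8 + 1.108536×10^8)/2 = 3.800588×10^8 km.
Circular speed at r₁: v₁ = √(μ/r₁) = √(1.327×10^11/6.49264×10^8) = 14.2963 km/s.
Transfer-orbit speed at r₁ (v² = μ(2/r − 1/a)): v_a = √[μ(2/r₁ − 1/a_t)] = 7.72101 km/s.
First burn Δv₁ = |v_a − v₁| = 6.5753 km/s.
At r₂, v₂ = √(μ/r₂) = 34.599 km/s.
Transfer-orbit speed at r₂: v_p = √[μ(2/r₂ − 1/a_t)] = 45.222 km/s.
Second burn Δv₂ = |v₂ − v_p| = 10.623 km/s.
Total Δv = Δv₁ + Δv₂ = 17.20 km/s.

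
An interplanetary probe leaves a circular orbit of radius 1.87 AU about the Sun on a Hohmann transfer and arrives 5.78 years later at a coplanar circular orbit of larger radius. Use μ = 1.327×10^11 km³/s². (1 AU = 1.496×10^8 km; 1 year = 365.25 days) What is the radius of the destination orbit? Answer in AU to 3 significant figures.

r₂ = 8.35 AU

In km: r₁ = 1.87 × 1.496×10^8 = 2.79752×10^8 km.
Transfer time t = 5.78 years × 365.25 × 86400 s = 1.82402928×10^8 s, and t = π√(a_t³/μ).
So a_t = (μ t²/π²)^(1/3) = (1.327×10^11 × (1.82402928×10^8)² / π²)^(1/3) = 7.6479×10^8 km.
Since a_t = (r₁ + r₂)/2, r₂ = 2a_t − r₁ = 2×7.6479×10^8 − 2.79752×10^8 = 1.249828×10^9 km.
In AU: r₂ = 1.249828×10^9 / 1.496×10^8 = 8.35 AU.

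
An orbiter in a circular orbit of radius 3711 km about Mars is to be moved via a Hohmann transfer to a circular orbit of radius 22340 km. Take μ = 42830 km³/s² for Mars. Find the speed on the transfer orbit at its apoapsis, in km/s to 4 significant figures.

The Hohmann ellipse has a_t = (r₁ + r₂)/2 = 13025.5 km.
At apoapsis, r = 22340 km.
Vis-viva: v = √[μ(2/r − 1/a_t)] = √[42830 × (2/22340 − 1/13025.5)] = 0.7391 km/s.

v = 0.7391 km/s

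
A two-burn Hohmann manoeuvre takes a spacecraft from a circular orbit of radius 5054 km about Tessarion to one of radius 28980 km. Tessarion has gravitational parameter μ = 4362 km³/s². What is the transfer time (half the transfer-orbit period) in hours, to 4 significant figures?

The Hohmann ellipse has a_t = (r₁ + r₂)/2 = 17017 km.
Transfer time t = π√(a_t³/μ) = π√((17017)³ / 4362) = 1.056×10^5 s.
Converting: 1.056×10^5 s ÷ 3600 s/hour = 29.33 hours.

t = 29.33 hours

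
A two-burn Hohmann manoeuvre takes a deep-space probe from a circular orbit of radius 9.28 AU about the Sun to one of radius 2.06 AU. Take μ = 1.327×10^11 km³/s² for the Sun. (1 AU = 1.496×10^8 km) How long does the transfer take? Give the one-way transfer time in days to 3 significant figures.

t = 2470 days

In km: r₁ = 9.28 × 1.496×10^8 = 1.388288×10^9 km; r₂ = 2.06 × 1.496×10^8 = 3.08176×10^8 km.
Transfer-ellipse semi-major axis a_t = (r₁ + r₂)/2 = (1.388288×10^9 + 3.08176×10^8)/2 = 8.48232×10^8 km.
By Kepler's third law the transfer-orbit period is T = 2π√(a_t³/μ), so t = T/2 = 2.131×10^8 s.
Converting: 2.131×10^8 s ÷ 86400 s/day = 2470 days.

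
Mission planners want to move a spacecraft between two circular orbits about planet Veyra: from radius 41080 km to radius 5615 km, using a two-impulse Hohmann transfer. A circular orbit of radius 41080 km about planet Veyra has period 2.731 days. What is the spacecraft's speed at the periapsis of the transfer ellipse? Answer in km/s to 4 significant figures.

From Kepler's third law T² = 4π²r³/μ at r = 41080 km, T = 2.731 days = 2.731 × 86400 s = 2.359584×10^5 s: μ = 4π²r³/T² = 49156.4 km³/s².
Transfer-ellipse semi-major axis a_t = (r₁ + r₂)/2 = (41080 + 5615)/2 = 23347.5 km.
The periapsis of the transfer ellipse is at r = 5615 km.
Applying v² = μ(2/r − 1/a_t): v = 3.925 km/s.

v = 3.925 km/s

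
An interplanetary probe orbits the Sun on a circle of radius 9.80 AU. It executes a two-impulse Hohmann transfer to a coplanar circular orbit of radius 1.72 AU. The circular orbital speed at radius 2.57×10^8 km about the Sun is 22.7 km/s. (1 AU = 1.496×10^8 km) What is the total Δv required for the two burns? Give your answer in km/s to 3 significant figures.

From the circular-orbit relation v² = μ/r at r = 2.57×10^8 km: μ = v²r = (22.7)² × 2.57×10^8 = 1.32430×10^11 km³/s².
In km: r₁ = 9.80 × 1.496×10^8 = 1.46608×10^9 km; r₂ = 1.72 × 1.496×10^8 = 2.57312×10^8 km.
Transfer-ellipse semi-major axis a_t = (r₁ + r₂)/2 = (1.46608×10^9 + 2.57312×10^8)/2 = 8.61696×10^8 km.
Circular speed at r₁: v₁ = √(μ/r₁) = √(1.32430×10^11/1.46608×10^9) = 9.5042 km/s.
On the transfer ellipse at r₁, v² = μ(2/r − 1/a) gives v_a = √[μ(2/r₁ − 1/a_t)] = 5.1936 km/s.
First burn Δv₁ = |v_a − v₁| = 4.311 km/s.
At r₂, v₂ = √(μ/r₂) = 22.686 km/s.
Transfer-orbit speed at r₂: v_p = √[μ(2/r₂ − 1/a_t)] = 29.591 km/s.
Second burn Δv₂ = |v₂ − v_p| = 6.905 km/s.
Total Δv = Δv₁ + Δv₂ = 11.22 km/s.

Δv = 11.2 km/s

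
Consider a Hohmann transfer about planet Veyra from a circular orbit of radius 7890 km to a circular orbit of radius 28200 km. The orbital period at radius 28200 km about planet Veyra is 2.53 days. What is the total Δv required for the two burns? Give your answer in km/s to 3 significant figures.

From Kepler's third law T² = 4π²r³/μ at r = 28200 km, T = 2.53 days = 2.53 × 86400 s = 2.18592×10^5 s: μ = 4π²r³/T² = 18528.4 km³/s².
Transfer-ellipse semi-major axis a_t = (r₁ + r₂)/2 = (7890 + 28200)/2 = 18045 km.
Circular speed at r₁: v₁ = √(μ/r₁) = √(18528.4/7890) = 1.5324 km/s.
Transfer-orbit speed at r₁ (vis-viva): v_p = √[μ(2/r₁ − 1/a_t)] = 1.9157 km/s.
First burn Δv₁ = |v_p − v₁| = 0.3833 km/s.
At r₂, v₂ = √(μ/r₂) = 0.8106 km/s.
Transfer-orbit speed at r₂: v_a = √[μ(2/r₂ − 1/a_t)] = 0.5360 km/s.
Second burn Δv₂ = |v₂ − v_a| = 0.2746 km/s.
Δv = Δv₁ + Δv₂ = 0.3833 + 0.2746 = 0.6579 km/s.

Δv = 0.658 km/s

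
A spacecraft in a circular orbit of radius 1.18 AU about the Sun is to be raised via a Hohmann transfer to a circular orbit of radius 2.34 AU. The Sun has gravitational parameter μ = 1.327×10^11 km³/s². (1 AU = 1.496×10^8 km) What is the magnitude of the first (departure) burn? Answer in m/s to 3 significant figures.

Δv₁ = 4200 m/s

In km: r₁ = 1.18 × 1.496×10^8 = 1.76528×10^8 km; r₂ = 2.34 × 1.496×10^8 = 3.50064×10^8 km.
The Hohmann ellipse has a_t = (r₁ + r₂)/2 = 2.63296×10^8 km.
Circular speed at r = 1.76528×10^8 km: v_c = √(μ/r) = 27.41755 km/s.
Vis-viva on the transfer ellipse at r = 1.76528×10^8 km gives v_t = √[μ(2/r − 1/a_t)] = 31.61406 km/s.
Δv₁ = |v_t − v_c| = |31.61406 − 27.41755| = 4.197 km/s.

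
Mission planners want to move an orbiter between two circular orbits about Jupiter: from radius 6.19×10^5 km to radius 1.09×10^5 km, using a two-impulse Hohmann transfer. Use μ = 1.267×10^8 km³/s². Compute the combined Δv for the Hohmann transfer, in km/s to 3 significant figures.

Semi-major axis of the transfer orbit: a_t = (6.190×10^5 + 1.090×10^5)/2 = 3.640×10^5 km.
At r₁ the circular-orbit speed is v₁ = √(μ/r₁) = 14.3068 km/s.
On the transfer ellipse at r₁, vis-viva equation gives v_a = √[μ(2/r₁ − 1/a_t)] = 7.82899 km/s.
First burn Δv₁ = |v_a − v₁| = 6.4778 km/s.
Circular speed at r₂: v₂ = √(μ/r₂) = 34.094 km/s.
Transfer-orbit speed at r₂: v_p = √[μ(2/r₂ − 1/a_t)] = 44.460 km/s.
Second burn Δv₂ = |v₂ − v_p| = 10.366 km/s.
Total Δv = Δv₁ + Δv₂ = 16.84 km/s.

Δv = 16.8 km/s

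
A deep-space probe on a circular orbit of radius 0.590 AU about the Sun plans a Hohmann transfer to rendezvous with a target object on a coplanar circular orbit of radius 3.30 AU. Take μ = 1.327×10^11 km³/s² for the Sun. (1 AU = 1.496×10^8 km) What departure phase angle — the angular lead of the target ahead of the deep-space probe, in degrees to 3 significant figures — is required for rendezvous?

φ = 98.6°

In km: r₁ = 0.590 × 1.496×10^8 = 8.8264×10^7 km; r₂ = 3.30 × 1.496×10^8 = 4.9368×10^8 km.
Transfer-ellipse semi-major axis a_t = (r₁ + r₂)/2 = (8.8264×10^7 + 4.9368×10^8)/2 = 2.90972×10^8 km.
Transfer time t = π√(a_t³/μ) = 4.28047×10^7 s.
The target's mean motion on its circular orbit is ω₂ = √(μ/r₂³) = 3.32099×10^-8 rad/s.
Angle swept by the target during transfer: ω₂·t = 1.42154 rad = 81.448°.
The deep-space probe traverses 180° on the transfer ellipse, so the target must lead by 180° − 81.448° = 98.6°.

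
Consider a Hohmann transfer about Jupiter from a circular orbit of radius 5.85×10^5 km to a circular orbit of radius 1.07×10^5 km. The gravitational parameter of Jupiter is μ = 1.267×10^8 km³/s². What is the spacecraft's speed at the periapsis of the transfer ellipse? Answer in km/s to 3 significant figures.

Semi-major axis of the transfer orbit: a_t = (5.850×10^5 + 1.070×10^5)/2 = 3.460×10^5 km.
The periapsis of the transfer ellipse is at r = 1.070×10^5 km.
Vis-viva: v = √[μ(2/r − 1/a_t)] = √[1.267×10^8 × (2/1.070×10^5 − 1/3.460×10^5)] = 44.74 km/s.

v = 44.7 km/s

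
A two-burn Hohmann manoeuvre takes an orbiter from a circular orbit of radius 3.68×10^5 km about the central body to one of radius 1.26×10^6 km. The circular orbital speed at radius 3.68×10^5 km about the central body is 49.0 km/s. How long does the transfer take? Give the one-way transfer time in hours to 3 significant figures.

t = 21.6 hours

From the circular-orbit relation v² = μ/r at r = 3.68×10^5 km: μ = v²r = (49.0)² × 3.68×10^5 = 8.83568×10^8 km³/s².
The Hohmann ellipse has a_t = (r₁ + r₂)/2 = 8.140×10^5 km.
Transfer time t = π√(a_t³/μ) = π√((8.140×10^5)³ / 8.83568×10^8) = 77620 s.
Converting: 77620 s ÷ 3600 s/hour = 21.6 hours.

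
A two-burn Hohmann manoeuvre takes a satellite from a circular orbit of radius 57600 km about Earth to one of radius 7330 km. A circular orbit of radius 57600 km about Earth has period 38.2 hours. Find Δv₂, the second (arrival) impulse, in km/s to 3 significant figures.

Δv₂ = 2.45 km/s

From Kepler's third law T² = 4π²r³/μ at r = 57600 km, T = 38.2 hours = 38.2 × 3600 s = 1.3752×10^5 s: μ = 4π²r³/T² = 3.98929×10^5 km³/s².
Semi-major axis of the transfer orbit: a_t = (57600 + 7330)/2 = 32465 km.
On the circular orbit at r = 7330 km, v_c = √(μ/r) = 7.3773 km/s.
Vis-viva on the transfer ellipse at r = 7330 km gives v_t = √[μ(2/r − 1/a_t)] = 9.8265 km/s.
Δv₂ = |v_t − v_c| = |9.8265 − 7.3773| = 2.449 km/s.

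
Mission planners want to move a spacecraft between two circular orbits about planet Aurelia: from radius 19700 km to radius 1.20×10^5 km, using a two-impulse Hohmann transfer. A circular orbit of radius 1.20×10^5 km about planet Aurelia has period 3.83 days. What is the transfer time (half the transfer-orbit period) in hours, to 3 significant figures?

t = 20.4 hours

From Kepler's third law T² = 4π²r³/μ at r = 1.20×10^5 km, T = 3.83 days = 3.83 × 86400 s = 3.30912×10^5 s: μ = 4π²r³/T² = 6.22986×10^5 km³/s².
Semi-major axis of the transfer orbit: a_t = (19700 + 1.200×10^5)/2 = 69850 km.
Half the transfer-orbit period gives t = π√(a_t³/μ) = 73480 s.
Converting: 73480 s ÷ 3600 s/hour = 20.4 hours.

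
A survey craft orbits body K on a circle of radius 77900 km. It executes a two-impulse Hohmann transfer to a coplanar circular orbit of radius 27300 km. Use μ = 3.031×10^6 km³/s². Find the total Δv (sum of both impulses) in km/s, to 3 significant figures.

Δv = 4.03 km/s

Semi-major axis of the transfer orbit: a_t = (77900 + 27300)/2 = 52600 km.
Circular speed at r₁: v₁ = √(μ/r₁) = √(3.031×10^6/77900) = 6.238 km/s.
Transfer-orbit speed at r₁ (vis-viva equation): v_a = √[μ(2/r₁ − 1/a_t)] = 4.494 km/s.
First burn Δv₁ = |v_a − v₁| = 1.744 km/s.
Circular speed at r₂: v₂ = √(μ/r₂) = 10.537 km/s.
Transfer-orbit speed at r₂: v_p = √[μ(2/r₂ − 1/a_t)] = 12.823 km/s.
Second burn Δv₂ = |v₂ − v_p| = 2.286 km/s.
Δv = Δv₁ + Δv₂ = 1.744 + 2.286 = 4.030 km/s.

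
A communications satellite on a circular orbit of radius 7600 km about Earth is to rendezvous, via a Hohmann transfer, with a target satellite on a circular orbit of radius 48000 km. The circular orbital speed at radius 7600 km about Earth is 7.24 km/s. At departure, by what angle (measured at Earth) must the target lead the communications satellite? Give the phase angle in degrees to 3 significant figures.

From the circular-orbit relation v² = μ/r at r = 7600 km: μ = v²r = (7.24)² × 7600 = 3.98374×10^5 km³/s².
Transfer-ellipse semi-major axis a_t = (r₁ + r₂)/2 = (7600 + 48000)/2 = 27800 km.
Transfer time t = π√(a_t³/μ) = 23070 s.
Target angular speed ω₂ = √(μ/r₂³) = 6.002×10^-5 rad/s.
Angle swept by the target during transfer: ω₂·t = 1.3847 rad = 79.34°.
The communications satellite traverses 180° on the transfer ellipse, so the target must lead by 180° − 79.34° = 101°.

φ = 101°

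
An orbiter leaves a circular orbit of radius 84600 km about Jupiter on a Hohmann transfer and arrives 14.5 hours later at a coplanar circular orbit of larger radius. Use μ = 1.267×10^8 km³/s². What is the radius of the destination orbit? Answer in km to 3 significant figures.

Transfer time t = 14.5 hours = 52200 s, and t = π√(a_t³/μ).
So a_t = (μ t²/π²)^(1/3) = (1.267×10^8 × (52200)² / π²)^(1/3) = 3.2704×10^5 km.
Since a_t = (r₁ + r₂)/2, r₂ = 2a_t − r₁ = 2×3.2704×10^5 − 84600 = 5.6948×10^5 km.

r₂ = 5.69×10^5 km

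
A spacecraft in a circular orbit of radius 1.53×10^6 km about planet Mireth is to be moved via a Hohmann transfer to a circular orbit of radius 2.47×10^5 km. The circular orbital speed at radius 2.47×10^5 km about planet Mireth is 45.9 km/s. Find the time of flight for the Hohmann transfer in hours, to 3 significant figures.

t = 32.0 hours

From the circular-orbit relation v² = μ/r at r = 2.47×10^5 km: μ = v²r = (45.9)² × 2.47×10^5 = 5.20382×10^8 km³/s².
Semi-major axis of the transfer orbit: a_t = (1.530×10^6 + 2.470×10^5)/2 = 8.885×10^5 km.
Half the transfer-orbit period gives t = π√(a_t³/μ) = 1.153×10^5 s.
Converting: 1.153×10^5 s ÷ 3600 s/hour = 32.0 hours.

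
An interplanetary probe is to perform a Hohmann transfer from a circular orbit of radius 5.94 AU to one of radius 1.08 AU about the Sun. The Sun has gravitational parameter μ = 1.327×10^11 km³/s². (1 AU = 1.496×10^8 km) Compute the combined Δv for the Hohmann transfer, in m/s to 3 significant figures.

Δv = 14100 m/s

In km: r₁ = 5.94 × 1.496×10^8 = 8.88624×10^8 km; r₂ = 1.08 × 1.496×10^8 = 1.61568×10^8 km.
Transfer-ellipse semi-major axis a_t = (r₁ + r₂)/2 = (8.88624×10^8 + 1.61568×10^8)/2 = 5.25096×10^8 km.
At r₁ the circular-orbit speed is v₁ = √(μ/r₁) = 12.2201 km/s.
Transfer-orbit speed at r₁ (vis-viva): v_a = √[μ(2/r₁ − 1/a_t)] = 6.77852 km/s.
First burn Δv₁ = |v_a − v₁| = 5.4416 km/s.
At r₂, v₂ = √(μ/r₂) = 28.65879 km/s.
Transfer-orbit speed at r₂: v_p = √[μ(2/r₂ − 1/a_t)] = 37.28185 km/s.
Second burn Δv₂ = |v₂ − v_p| = 8.6231 km/s.
Total Δv = Δv₁ + Δv₂ = 14.06 km/s.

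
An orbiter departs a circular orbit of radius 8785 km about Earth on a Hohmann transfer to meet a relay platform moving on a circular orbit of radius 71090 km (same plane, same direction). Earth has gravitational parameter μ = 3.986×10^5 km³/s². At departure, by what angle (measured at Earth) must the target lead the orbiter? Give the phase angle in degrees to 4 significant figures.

φ = 104.2°

Semi-major axis of the transfer orbit: a_t = (8785 + 71090)/2 = 39937.5 km.
Transfer time t = π√(a_t³/μ) = 39714.8 s.
Target angular speed ω₂ = √(μ/r₂³) = 3.33086×10^-5 rad/s.
Angle swept by the target during transfer: ω₂·t = 1.3228 rad = 75.79°.
The orbiter traverses 180° on the transfer ellipse, so the target must lead by 180° − 75.79° = 104.2°.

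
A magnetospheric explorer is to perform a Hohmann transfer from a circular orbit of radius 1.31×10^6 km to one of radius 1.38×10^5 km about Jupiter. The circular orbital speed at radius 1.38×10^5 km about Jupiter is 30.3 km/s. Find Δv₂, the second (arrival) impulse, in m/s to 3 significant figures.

Δv₂ = 10500 m/s

From the circular-orbit relation v² = μ/r at r = 1.38×10^5 km: μ = v²r = (30.3)² × 1.38×10^5 = 1.26696×10^8 km³/s².
Transfer-ellipse semi-major axis a_t = (r₁ + r₂)/2 = (1.310×10^6 + 1.380×10^5)/2 = 7.240×10^5 km.
Circular speed at r = 1.380×10^5 km: v_c = √(μ/r) = 30.30 km/s.
Vis-viva on the transfer ellipse at r = 1.380×10^5 km gives v_t = √[μ(2/r − 1/a_t)] = 40.76 km/s.
Δv₂ = |v_t − v_c| = |40.76 − 30.30| = 10.46 km/s.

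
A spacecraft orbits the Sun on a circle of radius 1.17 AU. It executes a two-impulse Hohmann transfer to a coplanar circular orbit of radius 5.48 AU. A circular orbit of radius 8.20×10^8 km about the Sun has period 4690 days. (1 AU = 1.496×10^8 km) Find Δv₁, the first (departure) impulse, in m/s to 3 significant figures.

Δv₁ = 7810 m/s

From Kepler's third law T² = 4π²r³/μ at r = 8.20×10^8 km, T = 4690 days = 4690 × 86400 s = 4.05216×10^8 s: μ = 4π²r³/T² = 1.32565×10^11 km³/s².
In km: r₁ = 1.17 × 1.496×10^8 = 1.75032×10^8 km; r₂ = 5.48 × 1.496×10^8 = 8.19808×10^8 km.
Transfer-ellipse semi-major axis a_t = (r₁ + r₂)/2 = (1.75032×10^8 + 8.19808×10^8)/2 = 4.9742×10^8 km.
On the circular orbit at r = 1.75032×10^8 km, v_c = √(μ/r) = 27.52 km/s.
Vis-viva on the transfer ellipse at r = 1.75032×10^8 km gives v_t = √[μ(2/r − 1/a_t)] = 35.33 km/s.
Δv₁ = |v_t − v_c| = |35.33 − 27.52| = 7.810 km/s.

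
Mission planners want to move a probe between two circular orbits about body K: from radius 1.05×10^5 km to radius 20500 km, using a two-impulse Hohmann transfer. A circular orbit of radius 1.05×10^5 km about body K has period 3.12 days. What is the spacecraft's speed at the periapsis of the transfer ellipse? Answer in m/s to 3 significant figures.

From Kepler's third law T² = 4π²r³/μ at r = 1.05×10^5 km, T = 3.12 days = 3.12 × 86400 s = 2.69568×10^5 s: μ = 4π²r³/T² = 6.28914×10^5 km³/s².
Semi-major axis of the transfer orbit: a_t = (1.050×10^5 + 20500)/2 = 62750 km.
The periapsis of the transfer ellipse is at r = 20500 km.
Applying v² = μ(2/r − 1/a_t): v = 7.165 km/s.

v = 7160 m/s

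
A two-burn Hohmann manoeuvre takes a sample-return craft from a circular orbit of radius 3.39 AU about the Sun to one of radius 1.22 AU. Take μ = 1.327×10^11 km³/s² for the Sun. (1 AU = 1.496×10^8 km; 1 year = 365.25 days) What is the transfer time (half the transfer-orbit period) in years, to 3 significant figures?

t = 1.75 years

In km: r₁ = 3.39 × 1.496×10^8 = 5.07144×10^8 km; r₂ = 1.22 × 1.496×10^8 = 1.82512×10^8 km.
Semi-major axis of the transfer orbit: a_t = (5.07144×10^8 + 1.82512×10^8)/2 = 3.44828×10^8 km.
By Kepler's third law the transfer-orbit period is T = 2π√(a_t³/μ), so t = T/2 = 5.522×10^7 s.
Converting: 5.522×10^7 s ÷ 3.15576×10^7 s/year (365.25 × 86400) = 1.75 years.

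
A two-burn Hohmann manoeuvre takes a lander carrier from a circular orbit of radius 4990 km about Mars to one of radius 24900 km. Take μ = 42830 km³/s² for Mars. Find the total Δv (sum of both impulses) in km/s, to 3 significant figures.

Δv = 1.41 km/s

Semi-major axis of the transfer orbit: a_t = (4990 + 24900)/2 = 14945 km.
Circular speed at r₁: v₁ = √(μ/r₁) = √(42830/4990) = 2.9297 km/s.
Transfer-orbit speed at r₁ (vis-viva): v_p = √[μ(2/r₁ − 1/a_t)] = 3.7816 km/s.
First burn Δv₁ = |v_p − v₁| = 0.8519 km/s.
At r₂, v₂ = √(μ/r₂) = 1.3115 km/s.
Transfer-orbit speed at r₂: v_a = √[μ(2/r₂ − 1/a_t)] = 0.75784 km/s.
Second burn Δv₂ = |v₂ − v_a| = 0.5537 km/s.
Δv = Δv₁ + Δv₂ = 0.8519 + 0.5537 = 1.406 km/s.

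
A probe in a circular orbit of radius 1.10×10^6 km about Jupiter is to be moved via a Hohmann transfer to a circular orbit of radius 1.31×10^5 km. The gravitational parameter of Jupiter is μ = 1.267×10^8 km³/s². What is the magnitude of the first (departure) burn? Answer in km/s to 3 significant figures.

Transfer-ellipse semi-major axis a_t = (r₁ + r₂)/2 = (1.100×10^6 + 1.310×10^5)/2 = 6.155×10^5 km.
Circular speed at r = 1.100×10^6 km: v_c = √(μ/r) = 10.732 km/s.
Vis-viva on the transfer ellipse at r = 1.100×10^6 km gives v_t = √[μ(2/r − 1/a_t)] = 4.9512 km/s.
Δv₁ = |v_t − v_c| = |4.9512 − 10.732| = 5.781 km/s.

Δv₁ = 5.78 km/s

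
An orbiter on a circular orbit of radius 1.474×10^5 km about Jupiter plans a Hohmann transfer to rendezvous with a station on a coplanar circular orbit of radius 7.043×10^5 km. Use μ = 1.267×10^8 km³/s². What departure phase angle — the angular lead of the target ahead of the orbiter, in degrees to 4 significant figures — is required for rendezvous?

The Hohmann ellipse has a_t = (r₁ + r₂)/2 = 4.2585×10^5 km.
The half-period of the transfer ellipse is t = π√(a_t³/μ) = 77560 s.
The target's mean motion on its circular orbit is ω₂ = √(μ/r₂³) = 1.904×10^-5 rad/s.
Angle swept by the target during transfer: ω₂·t = 1.477 rad = 84.63°.
Arrival is 180° from departure on the ellipse, so φ = 180° − 84.63° = 95.37°.

φ = 95.37°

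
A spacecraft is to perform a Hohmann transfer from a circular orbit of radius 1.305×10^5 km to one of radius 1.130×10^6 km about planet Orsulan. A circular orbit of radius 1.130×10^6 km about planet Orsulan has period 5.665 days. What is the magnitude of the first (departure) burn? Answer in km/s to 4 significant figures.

Δv₁ = 14.47 km/s

From Kepler's third law T² = 4π²r³/μ at r = 1.130×10^6 km, T = 5.665 days = 5.665 × 86400 s = 4.89456×10^5 s: μ = 4π²r³/T² = 2.37776×10^8 km³/s².
Semi-major axis of the transfer orbit: a_t = (1.305×10^5 + 1.130×10^6)/2 = 6.3025×10^5 km.
Circular speed at r = 1.305×10^5 km: v_c = √(μ/r) = 42.69 km/s.
Transfer-orbit speed at the same r (vis-viva, a = a_t): v_t = √[μ(2/r − 1/a_t)] = 57.16 km/s.
Δv₁ = |v_t − v_c| = |57.16 − 42.69| = 14.47 km/s.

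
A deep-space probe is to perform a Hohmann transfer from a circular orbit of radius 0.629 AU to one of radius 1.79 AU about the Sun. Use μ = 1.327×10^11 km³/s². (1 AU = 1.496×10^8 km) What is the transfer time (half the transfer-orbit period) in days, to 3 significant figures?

t = 243 days

In km: r₁ = 0.629 × 1.496×10^8 = 9.40984×10^7 km; r₂ = 1.79 × 1.496×10^8 = 2.67784×10^8 km.
The Hohmann ellipse has a_t = (r₁ + r₂)/2 = 1.809412×10^8 km.
Half the transfer-orbit period gives t = π√(a_t³/μ) = 2.099×10^7 s.
Converting: 2.099×10^7 s ÷ 86400 s/day = 243 days.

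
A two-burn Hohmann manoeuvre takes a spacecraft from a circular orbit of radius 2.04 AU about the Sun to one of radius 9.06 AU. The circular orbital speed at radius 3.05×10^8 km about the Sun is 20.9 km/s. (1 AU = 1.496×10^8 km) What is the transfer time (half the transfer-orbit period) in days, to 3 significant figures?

t = 2380 days

From the circular-orbit relation v² = μ/r at r = 3.05×10^8 km: μ = v²r = (20.9)² × 3.05×10^8 = 1.33227×10^11 km³/s².
In km: r₁ = 2.04 × 1.496×10^8 = 3.05184×10^8 km; r₂ = 9.06 × 1.496×10^8 = 1.355376×10^9 km.
Transfer-ellipse semi-major axis a_t = (r₁ + r₂)/2 = (3.05184×10^8 + 1.355376×10^9)/2 = 8.3028×10^8 km.
By Kepler's third law the transfer-orbit period is T = 2π√(a_t³/μ), so t = T/2 = 2.059×10^8 s.
Converting: 2.059×10^8 s ÷ 86400 s/day = 2380 days.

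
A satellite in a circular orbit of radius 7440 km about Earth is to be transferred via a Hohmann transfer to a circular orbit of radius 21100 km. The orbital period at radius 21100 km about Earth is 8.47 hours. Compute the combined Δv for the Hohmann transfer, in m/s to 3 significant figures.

From Kepler's third law T² = 4π²r³/μ at r = 21100 km, T = 8.47 hours = 8.47 × 3600 s = 30492 s: μ = 4π²r³/T² = 3.98874×10^5 km³/s².
The Hohmann ellipse has a_t = (r₁ + r₂)/2 = 14270 km.
At r₁ the circular-orbit speed is v₁ = √(μ/r₁) = 7.3220 km/s.
On the transfer ellipse at r₁, vis-viva equation gives v_p = √[μ(2/r₁ − 1/a_t)] = 8.9035 km/s.
First burn Δv₁ = |v_p − v₁| = 1.5815 km/s.
At r₂, v₂ = √(μ/r₂) = 4.34787 km/s.
Transfer-orbit speed at r₂: v_a = √[μ(2/r₂ − 1/a_t)] = 3.13943 km/s.
Second burn Δv₂ = |v₂ − v_a| = 1.2084 km/s.
Total Δv = Δv₁ + Δv₂ = 2.790 km/s.

Δv = 2790 m/s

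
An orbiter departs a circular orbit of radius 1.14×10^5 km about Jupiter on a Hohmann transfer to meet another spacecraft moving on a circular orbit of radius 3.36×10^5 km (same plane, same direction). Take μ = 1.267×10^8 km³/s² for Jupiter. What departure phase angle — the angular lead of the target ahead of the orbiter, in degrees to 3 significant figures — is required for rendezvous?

Semi-major axis of the transfer orbit: a_t = (1.140×10^5 + 3.360×10^5)/2 = 2.250×10^5 km.
Transfer time t = π√(a_t³/μ) = 29787.6 s.
The target's mean motion on its circular orbit is ω₂ = √(μ/r₂³) = 5.77936×10^-5 rad/s.
Angle swept by the target during transfer: ω₂·t = 1.72153 rad = 98.64°.
The orbiter traverses 180° on the transfer ellipse, so the target must lead by 180° − 98.64° = 81.4°.

φ = 81.4°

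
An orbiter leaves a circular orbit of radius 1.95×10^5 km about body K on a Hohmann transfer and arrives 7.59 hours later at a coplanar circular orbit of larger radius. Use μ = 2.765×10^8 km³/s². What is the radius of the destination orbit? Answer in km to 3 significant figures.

Transfer time t = 7.59 hours = 27324 s, and t = π√(a_t³/μ).
So a_t = (μ t²/π²)^(1/3) = (2.765×10^8 × (27324)² / π²)^(1/3) = 2.7553×10^5 km.
Since a_t = (r₁ + r₂)/2, r₂ = 2a_t − r₁ = 2×2.7553×10^5 − 1.950×10^5 = 3.5606×10^5 km.

r₂ = 3.56×10^5 km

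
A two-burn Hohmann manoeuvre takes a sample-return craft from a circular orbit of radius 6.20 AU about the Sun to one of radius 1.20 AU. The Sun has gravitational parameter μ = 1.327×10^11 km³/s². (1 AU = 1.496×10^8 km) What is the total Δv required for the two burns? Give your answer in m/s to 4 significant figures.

Δv = 13160 m/s

In km: r₁ = 6.20 × 1.496×10^8 = 9.2752×10^8 km; r₂ = 1.20 × 1.496×10^8 = 1.7952×10^8 km.
Transfer-ellipse semi-major axis a_t = (r₁ + r₂)/2 = (9.2752×10^8 + 1.7952×10^8)/2 = 5.5352×10^8 km.
At r₁ the circular-orbit speed is v₁ = √(μ/r₁) = 11.96117 km/s.
Transfer-orbit speed at r₁ (vis-viva): v_a = √[μ(2/r₁ − 1/a_t)] = 6.811827 km/s.
First burn Δv₁ = |v_a − v₁| = 5.1493 km/s.
At r₂, v₂ = √(μ/r₂) = 27.1881 km/s.
Transfer-orbit speed at r₂: v_p = √[μ(2/r₂ − 1/a_t)] = 35.1944 km/s.
Second burn Δv₂ = |v₂ − v_p| = 8.0063 km/s.
Total Δv = Δv₁ + Δv₂ = 13.16 km/s.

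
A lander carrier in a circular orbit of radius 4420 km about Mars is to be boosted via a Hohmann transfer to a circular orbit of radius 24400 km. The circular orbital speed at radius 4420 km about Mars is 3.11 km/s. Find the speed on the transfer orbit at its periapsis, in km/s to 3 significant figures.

v = 4.05 km/s

From the circular-orbit relation v² = μ/r at r = 4420 km: μ = v²r = (3.11)² × 4420 = 42750.7 km³/s².
The Hohmann ellipse has a_t = (r₁ + r₂)/2 = 14410 km.
The periapsis of the transfer ellipse is at r = 4420 km.
Applying v² = μ(2/r − 1/a_t): v = 4.047 km/s.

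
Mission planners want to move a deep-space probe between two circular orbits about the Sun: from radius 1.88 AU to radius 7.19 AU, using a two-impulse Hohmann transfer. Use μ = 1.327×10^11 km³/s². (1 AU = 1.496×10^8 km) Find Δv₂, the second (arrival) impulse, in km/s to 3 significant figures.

Δv₂ = 3.96 km/s

In km: r₁ = 1.88 × 1.496×10^8 = 2.81248×10^8 km; r₂ = 7.19 × 1.496×10^8 = 1.075624×10^9 km.
Semi-major axis of the transfer orbit: a_t = (2.81248×10^8 + 1.075624×10^9)/2 = 6.78436×10^8 km.
On the circular orbit at r = 1.075624×10^9 km, v_c = √(μ/r) = 11.1072 km/s.
Vis-viva on the transfer ellipse at r = 1.075624×10^9 km gives v_t = √[μ(2/r − 1/a_t)] = 7.15147 km/s.
Δv₂ = |v_t − v_c| = |7.15147 − 11.1072| = 3.956 km/s.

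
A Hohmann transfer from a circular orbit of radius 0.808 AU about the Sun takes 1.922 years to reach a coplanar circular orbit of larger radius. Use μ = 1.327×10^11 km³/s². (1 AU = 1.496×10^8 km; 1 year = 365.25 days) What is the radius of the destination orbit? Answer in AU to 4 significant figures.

In km: r₁ = 0.808 × 1.496×10^8 = 1.208768×10^8 km.
Transfer time t = 1.922 years × 365.25 × 86400 s = 6.06537072×10^7 s, and t = π√(a_t³/μ).
So a_t = (μ t²/π²)^(1/3) = (1.327×10^11 × (6.06537072×10^7)² / π²)^(1/3) = 3.6708105×10^8 km.
Since a_t = (r₁ + r₂)/2, r₂ = 2a_t − r₁ = 2×3.6708105×10^8 − 1.208768×10^8 = 6.132853×10^8 km.
In AU: r₂ = 6.132853×10^8 / 1.496×10^8 = 4.100 AU.

r₂ = 4.100 AU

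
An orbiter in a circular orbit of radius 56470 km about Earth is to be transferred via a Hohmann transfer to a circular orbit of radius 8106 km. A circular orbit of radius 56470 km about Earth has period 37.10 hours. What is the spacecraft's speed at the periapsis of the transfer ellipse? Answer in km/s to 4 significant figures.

v = 9.273 km/s

From Kepler's third law T² = 4π²r³/μ at r = 56470 km, T = 37.10 hours = 37.10 × 3600 s = 1.3356×10^5 s: μ = 4π²r³/T² = 3.98529×10^5 km³/s².
The Hohmann ellipse has a_t = (r₁ + r₂)/2 = 32288 km.
At periapsis, r = 8106 km.
From the vis-viva equation, v = √[μ(2/r − 1/a_t)] = 9.273 km/s.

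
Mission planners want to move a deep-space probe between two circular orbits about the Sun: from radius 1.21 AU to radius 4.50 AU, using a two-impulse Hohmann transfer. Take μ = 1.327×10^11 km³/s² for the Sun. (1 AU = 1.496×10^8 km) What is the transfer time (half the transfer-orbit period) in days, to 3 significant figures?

In km: r₁ = 1.21 × 1.496×10^8 = 1.81016×10^8 km; r₂ = 4.50 × 1.496×10^8 = 6.732×10^8 km.
Semi-major axis of the transfer orbit: a_t = (1.81016×10^8 + 6.732×10^8)/2 = 4.27108×10^8 km.
Half the transfer-orbit period gives t = π√(a_t³/μ) = 7.612×10^7 s.
Converting: 7.612×10^7 s ÷ 86400 s/day = 881 days.

t = 881 days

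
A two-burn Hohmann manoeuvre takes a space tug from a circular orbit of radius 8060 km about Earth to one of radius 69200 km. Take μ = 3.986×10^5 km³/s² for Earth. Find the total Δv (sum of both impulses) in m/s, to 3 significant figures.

Δv = 3680 m/s

Semi-major axis of the transfer orbit: a_t = (8060 + 69200)/2 = 38630 km.
Circular speed at r₁: v₁ = √(μ/r₁) = √(3.986×10^5/8060) = 7.032 km/s.
On the transfer ellipse at r₁, vis-viva gives v_p = √[μ(2/r₁ − 1/a_t)] = 9.412 km/s.
First burn Δv₁ = |v_p − v₁| = 2.380 km/s.
At r₂, v₂ = √(μ/r₂) = 2.400 km/s.
Transfer-orbit speed at r₂: v_a = √[μ(2/r₂ − 1/a_t)] = 1.096 km/s.
Second burn Δv₂ = |v₂ − v_a| = 1.304 km/s.
Δv = Δv₁ + Δv₂ = 2.380 + 1.304 = 3.684 km/s.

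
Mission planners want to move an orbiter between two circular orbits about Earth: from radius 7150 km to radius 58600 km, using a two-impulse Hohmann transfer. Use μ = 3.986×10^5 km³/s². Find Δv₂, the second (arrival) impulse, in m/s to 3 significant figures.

Transfer-ellipse semi-major axis a_t = (r₁ + r₂)/2 = (7150 + 58600)/2 = 32875 km.
Circular speed at r = 58600 km: v_c = √(μ/r) = 2.608 km/s.
Transfer-orbit speed at the same r (vis-viva, a = a_t): v_t = √[μ(2/r − 1/a_t)] = 1.216 km/s.
Δv₂ = |v_t − v_c| = |1.216 − 2.608| = 1.392 km/s.

Δv₂ = 1390 m/s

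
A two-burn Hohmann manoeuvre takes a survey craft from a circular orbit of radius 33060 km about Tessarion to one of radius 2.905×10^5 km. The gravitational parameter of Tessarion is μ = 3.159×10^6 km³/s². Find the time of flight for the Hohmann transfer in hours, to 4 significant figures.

Semi-major axis of the transfer orbit: a_t = (33060 + 2.905×10^5)/2 = 1.6178×10^5 km.
By Kepler's third law the transfer-orbit period is T = 2π√(a_t³/μ), so t = T/2 = 1.1502×10^5 s.
Converting: 1.1502×10^5 s ÷ 3600 s/hour = 31.95 hours.

t = 31.95 hours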